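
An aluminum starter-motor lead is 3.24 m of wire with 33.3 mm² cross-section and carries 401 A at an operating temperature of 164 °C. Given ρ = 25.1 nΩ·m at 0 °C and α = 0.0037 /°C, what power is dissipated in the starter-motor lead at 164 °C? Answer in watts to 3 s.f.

631 W

ρ = 25.1 nΩ·m = 2.51×10^-8 Ω·m
A = 33.3 mm² = 3.330e-05 m²
R₍0₎ = ρL/A = (2.51×10^-8)(3.24)/(3.330e-05) = 0.002442 Ω
R₍164₎ = R₍0₎(1 + αΔT) = 0.002442 × (1 + 0.0037×164) = 0.003924 Ω
P = I²R = (401)² × 0.003924 = 631 W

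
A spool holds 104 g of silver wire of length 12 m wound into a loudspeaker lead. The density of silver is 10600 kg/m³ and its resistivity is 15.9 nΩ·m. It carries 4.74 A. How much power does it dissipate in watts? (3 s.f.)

5.24 W

ρ = 15.9 nΩ·m = 1.59×10^-8 Ω·m
A = m/(density·L) = 0.104/(10600×12) = 8.1761e-07 m²
R = ρL/A = (1.59×10^-8)(12)/(8.1761e-07) = 0.2334 Ω
P = I²R = (4.74)² × 0.2334 = 5.24 W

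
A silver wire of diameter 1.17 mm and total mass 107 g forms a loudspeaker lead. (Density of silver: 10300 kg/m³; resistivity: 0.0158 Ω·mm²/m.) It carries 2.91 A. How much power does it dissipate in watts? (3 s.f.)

1.20 W

ρ = 0.0158 Ω·mm²/m = 1.58×10^-8 Ω·m
A = π(d/2)² = π(5.8500e-04 m)² = 1.0751e-06 m²
L = m/(density·A) = 0.107/(10300×1.0751e-06) = 9.662 m
R = ρL/A = (1.58×10^-8)(9.662)/(1.0751e-06) = 0.142 Ω
P = I²R = (2.91)² × 0.142 = 1.20 W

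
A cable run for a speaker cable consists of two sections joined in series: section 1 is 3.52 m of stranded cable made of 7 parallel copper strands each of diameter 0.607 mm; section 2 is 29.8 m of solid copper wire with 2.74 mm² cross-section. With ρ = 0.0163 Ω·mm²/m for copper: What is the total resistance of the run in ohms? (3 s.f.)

0.206 Ω

ρ = 0.0163 Ω·mm²/m = 1.63×10^-8 Ω·m
Section 1: A_strand = π(3.0350e-04)² = 2.894e-07 m²; R₁ = ρL/(N·A_s) = (1.63×10^-8)(3.52)/(7×2.894e-07) = 0.02832 Ω
Section 2: A = 2.74 mm² = 2.740e-06 m²
R₂ = (1.63×10^-8)(29.8)/(2.740e-06) = 0.1773 Ω
R = R₁ + R₂ = 0.206 Ω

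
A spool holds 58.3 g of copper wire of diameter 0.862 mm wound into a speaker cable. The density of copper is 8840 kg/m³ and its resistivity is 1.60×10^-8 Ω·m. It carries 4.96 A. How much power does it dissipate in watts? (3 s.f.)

7.62 W

A = π(d/2)² = π(4.3100e-04 m)² = 5.8359e-07 m²
L = m/(density·A) = 0.0583/(8840×5.8359e-07) = 11.3 m
R = ρL/A = (1.60×10^-8)(11.3)/(5.8359e-07) = 0.3098 Ω
P = I²R = (4.96)² × 0.3098 = 7.62 W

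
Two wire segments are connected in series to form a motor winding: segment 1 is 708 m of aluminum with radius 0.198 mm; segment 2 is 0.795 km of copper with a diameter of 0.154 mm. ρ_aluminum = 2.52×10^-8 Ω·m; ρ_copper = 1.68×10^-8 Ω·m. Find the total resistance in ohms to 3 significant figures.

Segment 1: A = πr² = π(1.9800e-04 m)² = 1.232e-07 m²
R₁ = ρL/A = (2.52×10^-8)(708)/(1.232e-07) = 144.9 Ω
Segment 2: A = π(d/2)² = π(7.7000e-05 m)² = 1.863e-08 m²
R₂ = (1.68×10^-8)(795)/(1.863e-08) = 717 Ω
R = R₁ + R₂ = 862 Ω

862 Ω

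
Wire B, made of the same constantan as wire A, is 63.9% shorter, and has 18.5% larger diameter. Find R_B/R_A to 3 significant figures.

0.257

R ∝ L/d², so R_B/R_A = (1 − 63.9/100) × (1 + 18.5/100)⁻²
= 0.361 × 0.7121 = 0.257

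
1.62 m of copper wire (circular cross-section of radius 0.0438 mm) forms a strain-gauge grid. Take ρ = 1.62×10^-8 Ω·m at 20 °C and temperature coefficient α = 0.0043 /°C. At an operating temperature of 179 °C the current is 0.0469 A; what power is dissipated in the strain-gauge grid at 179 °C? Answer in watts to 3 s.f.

0.0161 W

A = πr² = π(4.3800e-05 m)² = 6.027e-09 m²
R₍20₎ = ρL/A = (1.62×10^-8)(1.62)/(6.027e-09) = 4.354 Ω
R₍179₎ = R₍20₎(1 + αΔT) = 4.354 × (1 + 0.0043×159) = 7.332 Ω
P = I²R = (0.0469)² × 7.332 = 0.0161 W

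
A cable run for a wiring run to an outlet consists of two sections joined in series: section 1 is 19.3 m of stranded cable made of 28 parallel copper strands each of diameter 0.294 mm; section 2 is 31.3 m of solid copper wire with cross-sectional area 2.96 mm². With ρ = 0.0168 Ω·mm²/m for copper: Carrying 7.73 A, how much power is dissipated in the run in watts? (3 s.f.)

20.8 W

ρ = 0.0168 Ω·mm²/m = 1.68×10^-8 Ω·m
Section 1: A_strand = π(1.4700e-04)² = 6.789e-08 m²; R₁ = ρL/(N·A_s) = (1.68×10^-8)(19.3)/(28×6.789e-08) = 0.1706 Ω
Section 2: A = 2.96 mm² = 2.960e-06 m²
R₂ = (1.68×10^-8)(31.3)/(2.960e-06) = 0.1776 Ω
R = R₁ + R₂ = 0.3482 Ω
P = I²R = (7.73)² × 0.3482 = 20.8 W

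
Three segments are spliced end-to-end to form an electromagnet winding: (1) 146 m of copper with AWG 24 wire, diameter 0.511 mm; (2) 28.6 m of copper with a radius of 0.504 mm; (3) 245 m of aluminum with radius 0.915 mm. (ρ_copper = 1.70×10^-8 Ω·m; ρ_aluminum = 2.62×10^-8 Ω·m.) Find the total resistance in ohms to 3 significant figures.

Seg 1: A = π(0.511/2 mm)² = π(2.5550e-04 m)² = 2.051e-07 m²
R_1 = (1.70×10^-8)(146)/(2.051e-07) = 12.1 Ω
Seg 2: A = πr² = π(5.0400e-04 m)² = 7.980e-07 m²
R_2 = (1.70×10^-8)(28.6)/(7.980e-07) = 0.6093 Ω
Seg 3: A = πr² = π(9.1500e-04 m)² = 2.630e-06 m²
R_3 = (2.62×10^-8)(245)/(2.630e-06) = 2.44 Ω
R_total = R_1 + R_2 + R_3 = 15.2 Ω

15.2 Ω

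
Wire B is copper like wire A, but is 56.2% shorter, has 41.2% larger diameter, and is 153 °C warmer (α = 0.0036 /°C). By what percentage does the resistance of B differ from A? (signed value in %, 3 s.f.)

R ∝ ρL/d² with ρ ∝ (1+αΔT), so R_B/R_A = (1 − 56.2/100) × (1 + 41.2/100)⁻² × (1 + 0.0036×153)
= 0.438 × 0.5016 × 1.551 = 0.3407
(R_B − R_A)/R_A = 0.3407 − 1 = -65.9%

-65.9%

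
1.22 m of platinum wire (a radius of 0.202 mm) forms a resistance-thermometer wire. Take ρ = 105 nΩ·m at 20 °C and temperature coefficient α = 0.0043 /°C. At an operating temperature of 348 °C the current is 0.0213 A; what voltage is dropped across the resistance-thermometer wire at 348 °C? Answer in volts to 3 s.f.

0.0513 V

ρ = 105 nΩ·m = 1.05×10^-7 Ω·m
A = πr² = π(2.0200e-04 m)² = 1.282e-07 m²
R₍20₎ = ρL/A = (1.05×10^-7)(1.22)/(1.282e-07) = 0.9993 Ω
R₍348₎ = R₍20₎(1 + αΔT) = 0.9993 × (1 + 0.0043×328) = 2.409 Ω
V = IR = 0.0213 × 2.409 = 0.0513 V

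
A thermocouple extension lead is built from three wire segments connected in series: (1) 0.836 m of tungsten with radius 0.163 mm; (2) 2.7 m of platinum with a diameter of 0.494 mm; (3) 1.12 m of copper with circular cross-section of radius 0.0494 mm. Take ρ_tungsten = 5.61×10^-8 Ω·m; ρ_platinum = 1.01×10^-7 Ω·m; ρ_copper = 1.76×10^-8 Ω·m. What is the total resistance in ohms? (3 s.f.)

4.56 Ω

Seg 1: A = πr² = π(1.6300e-04 m)² = 8.347e-08 m²
R_1 = (5.61×10^-8)(0.836)/(8.347e-08) = 0.5619 Ω
Seg 2: A = π(d/2)² = π(2.4700e-04 m)² = 1.917e-07 m²
R_2 = (1.01×10^-7)(2.7)/(1.917e-07) = 1.423 Ω
Seg 3: A = πr² = π(4.9400e-05 m)² = 7.667e-09 m²
R_3 = (1.76×10^-8)(1.12)/(7.667e-09) = 2.571 Ω
R_total = R_1 + R_2 + R_3 = 4.56 Ω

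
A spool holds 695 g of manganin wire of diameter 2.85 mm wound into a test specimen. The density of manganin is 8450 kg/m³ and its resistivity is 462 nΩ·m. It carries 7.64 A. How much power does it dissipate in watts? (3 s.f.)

ρ = 462 nΩ·m = 4.62×10^-7 Ω·m
A = π(d/2)² = π(1.4250e-03 m)² = 6.3794e-06 m²
L = m/(density·A) = 0.695/(8450×6.3794e-06) = 12.89 m
R = ρL/A = (4.62×10^-7)(12.89)/(6.3794e-06) = 0.9337 Ω
P = I²R = (7.64)² × 0.9337 = 54.5 W

54.5 W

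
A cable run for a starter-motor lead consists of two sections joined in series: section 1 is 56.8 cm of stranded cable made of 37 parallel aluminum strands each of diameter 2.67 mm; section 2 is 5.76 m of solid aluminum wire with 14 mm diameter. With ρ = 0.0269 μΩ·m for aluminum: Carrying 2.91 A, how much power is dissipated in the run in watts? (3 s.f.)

0.00915 W

ρ = 0.0269 μΩ·m = 2.69×10^-8 Ω·m
Section 1: A_strand = π(1.3350e-03)² = 5.599e-06 m²; R₁ = ρL/(N·A_s) = (2.69×10^-8)(0.568)/(37×5.599e-06) = 7.375×10^-5 Ω
Section 2: A = π(d/2)² = π(7.0000e-03 m)² = 1.539e-04 m²
R₂ = (2.69×10^-8)(5.76)/(1.539e-04) = 0.001007 Ω
R = R₁ + R₂ = 0.00108 Ω
P = I²R = (2.91)² × 0.00108 = 0.00915 W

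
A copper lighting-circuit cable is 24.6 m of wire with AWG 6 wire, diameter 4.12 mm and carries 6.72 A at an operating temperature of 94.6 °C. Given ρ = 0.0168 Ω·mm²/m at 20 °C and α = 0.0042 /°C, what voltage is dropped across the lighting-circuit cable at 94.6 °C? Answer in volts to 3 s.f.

0.274 V

ρ = 0.0168 Ω·mm²/m = 1.68×10^-8 Ω·m
A = π(4.12/2 mm)² = π(2.0600e-03 m)² = 1.333e-05 m²
R₍20₎ = ρL/A = (1.68×10^-8)(24.6)/(1.333e-05) = 0.031 Ω
R₍94.6₎ = R₍20₎(1 + αΔT) = 0.031 × (1 + 0.0042×74.6) = 0.04071 Ω
V = IR = 6.72 × 0.04071 = 0.274 V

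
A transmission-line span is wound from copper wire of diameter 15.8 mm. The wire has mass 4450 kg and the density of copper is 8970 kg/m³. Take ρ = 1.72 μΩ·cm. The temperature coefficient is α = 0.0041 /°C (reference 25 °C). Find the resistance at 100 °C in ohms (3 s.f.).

ρ = 1.72 μΩ·cm = 1.72×10^-8 Ω·m
A = π(d/2)² = π(7.9000e-03 m)² = 1.9607e-04 m²
L = m/(density·A) = 4450/(8970×1.9607e-04) = 2530 m
R = ρL/A = (1.72×10^-8)(2530)/(1.9607e-04) = 0.222 Ω
R(100 °C) = 0.222 × (1 + 0.0041×75) = 0.290 Ω

0.290 Ω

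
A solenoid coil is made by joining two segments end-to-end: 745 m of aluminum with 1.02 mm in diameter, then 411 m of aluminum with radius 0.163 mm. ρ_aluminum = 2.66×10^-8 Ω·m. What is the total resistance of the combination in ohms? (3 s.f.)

155 Ω

Segment 1: A = π(d/2)² = π(5.1000e-04 m)² = 8.171e-07 m²
R₁ = ρL/A = (2.66×10^-8)(745)/(8.171e-07) = 24.25 Ω
Segment 2: A = πr² = π(1.6300e-04 m)² = 8.347e-08 m²
R₂ = (2.66×10^-8)(411)/(8.347e-08) = 131 Ω
R = R₁ + R₂ = 155 Ω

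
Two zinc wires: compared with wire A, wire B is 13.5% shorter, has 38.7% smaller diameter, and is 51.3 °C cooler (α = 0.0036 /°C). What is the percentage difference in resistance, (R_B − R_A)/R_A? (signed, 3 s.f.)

87.7%

R ∝ ρL/d² with ρ ∝ (1+αΔT), so R_B/R_A = (1 − 13.5/100) × (1 − 38.7/100)⁻² × (1 − 0.0036×51.3)
= 0.865 × 2.661 × 0.8153 = 1.877
(R_B − R_A)/R_A = 1.877 − 1 = 87.7%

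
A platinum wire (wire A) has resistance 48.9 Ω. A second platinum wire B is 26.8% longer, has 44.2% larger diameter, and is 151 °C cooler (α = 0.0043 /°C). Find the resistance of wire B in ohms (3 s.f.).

R ∝ ρL/d² with ρ ∝ (1+αΔT), so R_B/R_A = (1 + 26.8/100) × (1 + 44.2/100)⁻² × (1 − 0.0043×151)
= 1.268 × 0.4809 × 0.3507 = 0.2139
R_B = 0.2139 × 48.9 = 10.5 Ω

10.5 Ω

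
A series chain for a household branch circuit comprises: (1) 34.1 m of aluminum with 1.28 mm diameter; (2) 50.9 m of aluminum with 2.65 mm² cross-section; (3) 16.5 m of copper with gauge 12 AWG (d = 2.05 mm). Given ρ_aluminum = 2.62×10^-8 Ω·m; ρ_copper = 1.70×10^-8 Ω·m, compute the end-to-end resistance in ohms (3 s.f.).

1.28 Ω

Seg 1: A = π(d/2)² = π(6.4000e-04 m)² = 1.287e-06 m²
R_1 = (2.62×10^-8)(34.1)/(1.287e-06) = 0.6943 Ω
Seg 2: A = 2.65 mm² = 2.650e-06 m²
R_2 = (2.62×10^-8)(50.9)/(2.650e-06) = 0.5032 Ω
Seg 3: A = π(2.05/2 mm)² = π(1.0250e-03 m)² = 3.301e-06 m²
R_3 = (1.70×10^-8)(16.5)/(3.301e-06) = 0.08498 Ω
R_total = R_1 + R_2 + R_3 = 1.28 Ω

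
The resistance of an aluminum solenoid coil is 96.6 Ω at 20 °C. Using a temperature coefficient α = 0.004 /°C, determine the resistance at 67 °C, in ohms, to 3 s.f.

ΔT = 67 − 20 = 47 °C
R = R₀(1 + αΔT) = 96.6 × (1 + 0.004×47) = 96.6 × 1.188 = 115 Ω

115 Ω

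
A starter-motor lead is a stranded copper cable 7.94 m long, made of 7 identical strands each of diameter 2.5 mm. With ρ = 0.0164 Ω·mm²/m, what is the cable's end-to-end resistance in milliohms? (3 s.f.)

3.79 mΩ

ρ = 0.0164 Ω·mm²/m = 1.64×10^-8 Ω·m
A_strand = π(1.2500e-03 m)² = 4.909e-06 m²
R_strand = ρL/A = (1.64×10^-8)(7.94)/(4.909e-06) = 0.02653 Ω
R_total = R_strand/N = 0.02653/7 = 3.79 mΩ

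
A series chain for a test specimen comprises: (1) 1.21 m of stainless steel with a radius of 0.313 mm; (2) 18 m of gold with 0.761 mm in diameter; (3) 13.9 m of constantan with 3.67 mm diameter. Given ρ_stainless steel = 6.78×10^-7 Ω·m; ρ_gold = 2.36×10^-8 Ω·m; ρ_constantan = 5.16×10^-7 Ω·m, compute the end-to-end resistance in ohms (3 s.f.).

4.28 Ω

Seg 1: A = πr² = π(3.1300e-04 m)² = 3.078e-07 m²
R_1 = (6.78×10^-7)(1.21)/(3.078e-07) = 2.665 Ω
Seg 2: A = π(d/2)² = π(3.8050e-04 m)² = 4.548e-07 m²
R_2 = (2.36×10^-8)(18)/(4.548e-07) = 0.934 Ω
Seg 3: A = π(d/2)² = π(1.8350e-03 m)² = 1.058e-05 m²
R_3 = (5.16×10^-7)(13.9)/(1.058e-05) = 0.678 Ω
R_total = R_1 + R_2 + R_3 = 4.28 Ω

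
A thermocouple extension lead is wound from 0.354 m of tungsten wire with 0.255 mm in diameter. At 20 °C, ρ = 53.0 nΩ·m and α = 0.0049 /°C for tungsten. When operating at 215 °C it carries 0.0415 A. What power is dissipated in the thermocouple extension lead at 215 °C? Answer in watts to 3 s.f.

ρ = 53.0 nΩ·m = 5.30×10^-8 Ω·m
A = π(d/2)² = π(1.2750e-04 m)² = 5.107e-08 m²
R₍20₎ = ρL/A = (5.30×10^-8)(0.354)/(5.107e-08) = 0.3674 Ω
R₍215₎ = R₍20₎(1 + αΔT) = 0.3674 × (1 + 0.0049×195) = 0.7184 Ω
P = I²R = (0.0415)² × 0.7184 = 0.00124 W

0.00124 W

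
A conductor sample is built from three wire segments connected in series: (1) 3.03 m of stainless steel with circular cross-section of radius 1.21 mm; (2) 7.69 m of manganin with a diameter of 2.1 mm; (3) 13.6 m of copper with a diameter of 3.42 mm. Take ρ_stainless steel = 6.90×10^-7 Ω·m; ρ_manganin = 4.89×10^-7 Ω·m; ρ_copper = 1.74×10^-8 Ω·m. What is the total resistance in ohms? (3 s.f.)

1.57 Ω

Seg 1: A = πr² = π(1.2100e-03 m)² = 4.600e-06 m²
R_1 = (6.90×10^-7)(3.03)/(4.600e-06) = 0.4545 Ω
Seg 2: A = π(d/2)² = π(1.0500e-03 m)² = 3.464e-06 m²
R_2 = (4.89×10^-7)(7.69)/(3.464e-06) = 1.086 Ω
Seg 3: A = π(d/2)² = π(1.7100e-03 m)² = 9.186e-06 m²
R_3 = (1.74×10^-8)(13.6)/(9.186e-06) = 0.02576 Ω
R_total = R_1 + R_2 + R_3 = 1.57 Ω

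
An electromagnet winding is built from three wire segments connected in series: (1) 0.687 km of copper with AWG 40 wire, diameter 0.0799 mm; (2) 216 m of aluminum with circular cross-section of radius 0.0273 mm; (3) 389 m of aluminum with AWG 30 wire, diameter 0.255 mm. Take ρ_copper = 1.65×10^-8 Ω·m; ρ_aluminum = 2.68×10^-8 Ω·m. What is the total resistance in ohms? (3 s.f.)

4940 Ω

Seg 1: A = π(0.0799/2 mm)² = π(3.9950e-05 m)² = 5.014e-09 m²
R_1 = (1.65×10^-8)(687)/(5.014e-09) = 2261 Ω
Seg 2: A = πr² = π(2.7300e-05 m)² = 2.341e-09 m²
R_2 = (2.68×10^-8)(216)/(2.341e-09) = 2472 Ω
Seg 3: A = π(0.255/2 mm)² = π(1.2750e-04 m)² = 5.107e-08 m²
R_3 = (2.68×10^-8)(389)/(5.107e-08) = 204.1 Ω
R_total = R_1 + R_2 + R_3 = 4940 Ω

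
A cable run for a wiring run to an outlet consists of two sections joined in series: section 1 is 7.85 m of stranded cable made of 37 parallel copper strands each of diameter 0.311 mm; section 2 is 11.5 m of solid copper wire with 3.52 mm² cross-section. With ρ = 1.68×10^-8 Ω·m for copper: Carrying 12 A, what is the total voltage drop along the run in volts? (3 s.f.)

1.22 V

Section 1: A_strand = π(1.5550e-04)² = 7.596e-08 m²; R₁ = ρL/(N·A_s) = (1.68×10^-8)(7.85)/(37×7.596e-08) = 0.04692 Ω
Section 2: A = 3.52 mm² = 3.520e-06 m²
R₂ = (1.68×10^-8)(11.5)/(3.520e-06) = 0.05489 Ω
R = R₁ + R₂ = 0.1018 Ω
V = IR = 12 × 0.1018 = 1.22 V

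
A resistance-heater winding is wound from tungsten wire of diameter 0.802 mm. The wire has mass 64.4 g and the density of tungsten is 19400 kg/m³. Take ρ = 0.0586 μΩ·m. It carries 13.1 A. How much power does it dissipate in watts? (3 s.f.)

131 W

ρ = 0.0586 μΩ·m = 5.86×10^-8 Ω·m
A = π(d/2)² = π(4.0100e-04 m)² = 5.0517e-07 m²
L = m/(density·A) = 0.0644/(19400×5.0517e-07) = 6.571 m
R = ρL/A = (5.86×10^-8)(6.571)/(5.0517e-07) = 0.7623 Ω
P = I²R = (13.1)² × 0.7623 = 131 W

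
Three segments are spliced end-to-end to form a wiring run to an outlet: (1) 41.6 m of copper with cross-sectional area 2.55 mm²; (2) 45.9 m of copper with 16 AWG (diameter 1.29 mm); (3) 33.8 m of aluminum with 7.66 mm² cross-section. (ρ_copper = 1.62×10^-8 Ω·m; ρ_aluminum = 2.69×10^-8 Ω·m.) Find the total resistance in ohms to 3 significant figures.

Seg 1: A = 2.55 mm² = 2.550e-06 m²
R_1 = (1.62×10^-8)(41.6)/(2.550e-06) = 0.2643 Ω
Seg 2: A = π(1.29/2 mm)² = π(6.4500e-04 m)² = 1.307e-06 m²
R_2 = (1.62×10^-8)(45.9)/(1.307e-06) = 0.5689 Ω
Seg 3: A = 7.66 mm² = 7.660e-06 m²
R_3 = (2.69×10^-8)(33.8)/(7.660e-06) = 0.1187 Ω
R_total = R_1 + R_2 + R_3 = 0.952 Ω

0.952 Ω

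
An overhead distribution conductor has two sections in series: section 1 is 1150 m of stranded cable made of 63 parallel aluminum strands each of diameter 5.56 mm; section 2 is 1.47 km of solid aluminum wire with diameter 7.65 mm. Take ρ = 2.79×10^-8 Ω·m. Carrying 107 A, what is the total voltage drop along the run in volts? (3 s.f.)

Section 1: A_strand = π(2.7800e-03)² = 2.428e-05 m²; R₁ = ρL/(N·A_s) = (2.79×10^-8)(1150)/(63×2.428e-05) = 0.02098 Ω
Section 2: A = π(d/2)² = π(3.8250e-03 m)² = 4.596e-05 m²
R₂ = (2.79×10^-8)(1470)/(4.596e-05) = 0.8923 Ω
R = R₁ + R₂ = 0.9133 Ω
V = IR = 107 × 0.9133 = 97.7 V

97.7 V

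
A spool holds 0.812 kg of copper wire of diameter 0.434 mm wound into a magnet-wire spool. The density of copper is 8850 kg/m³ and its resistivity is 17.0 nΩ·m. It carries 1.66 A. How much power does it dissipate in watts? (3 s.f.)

ρ = 17.0 nΩ·m = 1.70×10^-8 Ω·m
A = π(d/2)² = π(2.1700e-04 m)² = 1.4793e-07 m²
L = m/(density·A) = 0.812/(8850×1.4793e-07) = 620.2 m
R = ρL/A = (1.70×10^-8)(620.2)/(1.4793e-07) = 71.27 Ω
P = I²R = (1.66)² × 71.27 = 196 W

196 W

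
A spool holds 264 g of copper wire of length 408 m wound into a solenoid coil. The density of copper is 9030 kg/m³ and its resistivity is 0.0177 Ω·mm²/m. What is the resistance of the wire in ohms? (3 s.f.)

ρ = 0.0177 Ω·mm²/m = 1.77×10^-8 Ω·m
A = m/(density·L) = 0.264/(9030×408) = 7.1657e-08 m²
R = ρL/A = (1.77×10^-8)(408)/(7.1657e-08) = 101 Ω

101 Ω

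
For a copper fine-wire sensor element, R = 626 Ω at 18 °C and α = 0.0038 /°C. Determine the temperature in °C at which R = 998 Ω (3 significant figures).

174 °C

R = R₀(1 + α(T − T₀)) ⇒ T = T₀ + (R/R₀ − 1)/α
T = 18 + (998/626 − 1)/0.0038 = 18 + (0.5942)/0.0038 = 174 °C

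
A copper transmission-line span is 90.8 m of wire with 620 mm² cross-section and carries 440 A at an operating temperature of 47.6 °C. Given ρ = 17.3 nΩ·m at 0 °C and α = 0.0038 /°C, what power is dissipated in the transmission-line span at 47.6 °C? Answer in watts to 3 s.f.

ρ = 17.3 nΩ·m = 1.73×10^-8 Ω·m
A = 620 mm² = 6.200e-04 m²
R₍0₎ = ρL/A = (1.73×10^-8)(90.8)/(6.200e-04) = 0.002534 Ω
R₍47.6₎ = R₍0₎(1 + αΔT) = 0.002534 × (1 + 0.0038×47.6) = 0.002992 Ω
P = I²R = (440)² × 0.002992 = 579 W

579 W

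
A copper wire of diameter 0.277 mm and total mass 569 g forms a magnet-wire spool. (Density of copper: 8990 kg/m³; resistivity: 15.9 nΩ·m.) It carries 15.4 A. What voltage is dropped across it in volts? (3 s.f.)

4270 V

ρ = 15.9 nΩ·m = 1.59×10^-8 Ω·m
A = π(d/2)² = π(1.3850e-04 m)² = 6.0263e-08 m²
L = m/(density·A) = 0.569/(8990×6.0263e-08) = 1050 m
R = ρL/A = (1.59×10^-8)(1050)/(6.0263e-08) = 277.1 Ω
V = IR = 15.4 × 277.1 = 4270 V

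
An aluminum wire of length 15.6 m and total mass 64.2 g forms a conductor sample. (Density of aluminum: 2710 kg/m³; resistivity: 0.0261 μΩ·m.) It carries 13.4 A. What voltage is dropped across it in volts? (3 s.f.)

3.59 V

ρ = 0.0261 μΩ·m = 2.61×10^-8 Ω·m
A = m/(density·L) = 0.0642/(2710×15.6) = 1.5186e-06 m²
R = ρL/A = (2.61×10^-8)(15.6)/(1.5186e-06) = 0.2681 Ω
V = IR = 13.4 × 0.2681 = 3.59 V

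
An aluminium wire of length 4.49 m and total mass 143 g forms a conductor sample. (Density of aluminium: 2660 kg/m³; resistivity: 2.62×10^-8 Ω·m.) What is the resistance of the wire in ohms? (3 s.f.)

0.00983 Ω

A = m/(density·L) = 0.143/(2660×4.49) = 1.1973e-05 m²
R = ρL/A = (2.62×10^-8)(4.49)/(1.1973e-05) = 0.00983 Ω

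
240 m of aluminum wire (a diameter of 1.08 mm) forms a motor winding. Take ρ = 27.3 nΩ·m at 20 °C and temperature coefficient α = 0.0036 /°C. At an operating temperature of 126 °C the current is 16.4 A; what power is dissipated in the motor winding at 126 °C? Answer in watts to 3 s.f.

ρ = 27.3 nΩ·m = 2.73×10^-8 Ω·m
A = π(d/2)² = π(5.4000e-04 m)² = 9.161e-07 m²
R₍20₎ = ρL/A = (2.73×10^-8)(240)/(9.161e-07) = 7.152 Ω
R₍126₎ = R₍20₎(1 + αΔT) = 7.152 × (1 + 0.0036×106) = 9.881 Ω
P = I²R = (16.4)² × 9.881 = 2660 W

2660 W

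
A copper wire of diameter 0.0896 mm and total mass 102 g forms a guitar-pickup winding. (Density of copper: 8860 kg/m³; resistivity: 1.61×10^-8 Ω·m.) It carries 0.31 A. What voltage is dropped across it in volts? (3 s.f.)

A = π(d/2)² = π(4.4800e-05 m)² = 6.3053e-09 m²
L = m/(density·A) = 0.102/(8860×6.3053e-09) = 1826 m
R = ρL/A = (1.61×10^-8)(1826)/(6.3053e-09) = 4662 Ω
V = IR = 0.31 × 4662 = 1450 V

1450 V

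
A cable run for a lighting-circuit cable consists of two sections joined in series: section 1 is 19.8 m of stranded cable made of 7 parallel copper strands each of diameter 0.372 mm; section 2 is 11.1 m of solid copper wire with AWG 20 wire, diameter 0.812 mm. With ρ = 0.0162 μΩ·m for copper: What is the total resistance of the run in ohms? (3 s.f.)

0.769 Ω

ρ = 0.0162 μΩ·m = 1.62×10^-8 Ω·m
Section 1: A_strand = π(1.8600e-04)² = 1.087e-07 m²; R₁ = ρL/(N·A_s) = (1.62×10^-8)(19.8)/(7×1.087e-07) = 0.4216 Ω
Section 2: A = π(0.812/2 mm)² = π(4.0600e-04 m)² = 5.178e-07 m²
R₂ = (1.62×10^-8)(11.1)/(5.178e-07) = 0.3472 Ω
R = R₁ + R₂ = 0.769 Ω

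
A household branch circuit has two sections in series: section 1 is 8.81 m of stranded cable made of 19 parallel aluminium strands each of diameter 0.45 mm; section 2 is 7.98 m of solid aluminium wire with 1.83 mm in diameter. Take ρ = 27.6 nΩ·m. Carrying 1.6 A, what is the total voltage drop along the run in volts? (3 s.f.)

ρ = 27.6 nΩ·m = 2.76×10^-8 Ω·m
Section 1: A_strand = π(2.2500e-04)² = 1.590e-07 m²; R₁ = ρL/(N·A_s) = (2.76×10^-8)(8.81)/(19×1.590e-07) = 0.08047 Ω
Section 2: A = π(d/2)² = π(9.1500e-04 m)² = 2.630e-06 m²
R₂ = (2.76×10^-8)(7.98)/(2.630e-06) = 0.08374 Ω
R = R₁ + R₂ = 0.1642 Ω
V = IR = 1.6 × 0.1642 = 0.263 V

0.263 V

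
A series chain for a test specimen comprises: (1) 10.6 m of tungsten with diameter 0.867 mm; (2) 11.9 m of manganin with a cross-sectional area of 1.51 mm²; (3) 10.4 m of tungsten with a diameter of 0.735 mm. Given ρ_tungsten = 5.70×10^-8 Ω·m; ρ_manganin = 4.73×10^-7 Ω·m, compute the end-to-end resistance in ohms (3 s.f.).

6.15 Ω

Seg 1: A = π(d/2)² = π(4.3350e-04 m)² = 5.904e-07 m²
R_1 = (5.70×10^-8)(10.6)/(5.904e-07) = 1.023 Ω
Seg 2: A = 1.51 mm² = 1.510e-06 m²
R_2 = (4.73×10^-7)(11.9)/(1.510e-06) = 3.728 Ω
Seg 3: A = π(d/2)² = π(3.6750e-04 m)² = 4.243e-07 m²
R_3 = (5.70×10^-8)(10.4)/(4.243e-07) = 1.397 Ω
R_total = R_1 + R_2 + R_3 = 6.15 Ω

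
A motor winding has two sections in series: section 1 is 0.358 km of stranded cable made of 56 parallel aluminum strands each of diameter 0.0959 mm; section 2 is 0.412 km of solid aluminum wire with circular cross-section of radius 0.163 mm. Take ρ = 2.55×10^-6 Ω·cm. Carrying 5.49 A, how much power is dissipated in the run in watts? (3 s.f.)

ρ = 2.55×10^-6 Ω·cm = 2.55×10^-8 Ω·m
Section 1: A_strand = π(4.7950e-05)² = 7.223e-09 m²; R₁ = ρL/(N·A_s) = (2.55×10^-8)(358)/(56×7.223e-09) = 22.57 Ω
Section 2: A = πr² = π(1.6300e-04 m)² = 8.347e-08 m²
R₂ = (2.55×10^-8)(412)/(8.347e-08) = 125.9 Ω
R = R₁ + R₂ = 148.4 Ω
P = I²R = (5.49)² × 148.4 = 4470 W

4470 W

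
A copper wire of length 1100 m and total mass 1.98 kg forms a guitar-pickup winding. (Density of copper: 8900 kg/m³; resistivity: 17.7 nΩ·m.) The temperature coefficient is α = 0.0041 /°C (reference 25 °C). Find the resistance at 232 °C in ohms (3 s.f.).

ρ = 17.7 nΩ·m = 1.77×10^-8 Ω·m
A = m/(density·L) = 1.98/(8900×1100) = 2.0225e-07 m²
R = ρL/A = (1.77×10^-8)(1100)/(2.0225e-07) = 96.27 Ω
R(232 °C) = 96.27 × (1 + 0.0041×207) = 178 Ω

178 Ω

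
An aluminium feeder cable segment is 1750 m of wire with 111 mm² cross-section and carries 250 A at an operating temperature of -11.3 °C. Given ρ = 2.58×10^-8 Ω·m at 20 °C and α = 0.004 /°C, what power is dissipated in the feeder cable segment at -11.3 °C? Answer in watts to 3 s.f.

A = 111 mm² = 1.110e-04 m²
R₍20₎ = ρL/A = (2.58×10^-8)(1750)/(1.110e-04) = 0.4068 Ω
R₍-11.3₎ = R₍20₎(1 + αΔT) = 0.4068 × (1 + 0.004×-31.3) = 0.3558 Ω
P = I²R = (250)² × 0.3558 = 22200 W

22200 W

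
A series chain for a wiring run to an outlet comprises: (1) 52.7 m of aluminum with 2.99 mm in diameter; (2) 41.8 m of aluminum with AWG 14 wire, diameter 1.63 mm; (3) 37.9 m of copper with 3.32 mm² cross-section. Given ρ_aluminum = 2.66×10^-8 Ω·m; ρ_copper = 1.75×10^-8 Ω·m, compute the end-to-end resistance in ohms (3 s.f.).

Seg 1: A = π(d/2)² = π(1.4950e-03 m)² = 7.022e-06 m²
R_1 = (2.66×10^-8)(52.7)/(7.022e-06) = 0.1996 Ω
Seg 2: A = π(1.63/2 mm)² = π(8.1500e-04 m)² = 2.087e-06 m²
R_2 = (2.66×10^-8)(41.8)/(2.087e-06) = 0.5328 Ω
Seg 3: A = 3.32 mm² = 3.320e-06 m²
R_3 = (1.75×10^-8)(37.9)/(3.320e-06) = 0.1998 Ω
R_total = R_1 + R_2 + R_3 = 0.932 Ω

0.932 Ω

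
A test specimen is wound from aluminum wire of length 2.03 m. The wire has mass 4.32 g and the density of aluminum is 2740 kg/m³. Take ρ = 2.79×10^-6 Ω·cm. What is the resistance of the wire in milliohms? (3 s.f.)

72.9 mΩ

ρ = 2.79×10^-6 Ω·cm = 2.79×10^-8 Ω·m
A = m/(density·L) = 0.00432/(2740×2.03) = 7.7667e-07 m²
R = ρL/A = (2.79×10^-8)(2.03)/(7.7667e-07) = 72.9 mΩ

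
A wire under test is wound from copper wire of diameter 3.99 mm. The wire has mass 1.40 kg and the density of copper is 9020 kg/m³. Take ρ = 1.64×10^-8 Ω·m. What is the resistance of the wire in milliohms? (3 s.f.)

A = π(d/2)² = π(1.9950e-03 m)² = 1.2504e-05 m²
L = m/(density·A) = 1.4/(9020×1.2504e-05) = 12.41 m
R = ρL/A = (1.64×10^-8)(12.41)/(1.2504e-05) = 16.3 mΩ

16.3 mΩ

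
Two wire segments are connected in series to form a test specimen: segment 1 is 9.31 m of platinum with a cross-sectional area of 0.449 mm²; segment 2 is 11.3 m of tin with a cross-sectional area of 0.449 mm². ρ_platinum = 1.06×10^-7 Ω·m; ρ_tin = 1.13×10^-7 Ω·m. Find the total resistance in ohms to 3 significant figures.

Segment 1: A = 0.449 mm² = 4.490e-07 m²
R₁ = ρL/A = (1.06×10^-7)(9.31)/(4.490e-07) = 2.198 Ω
R₂ = (1.13×10^-7)(11.3)/(4.490e-07) = 2.844 Ω
R = R₁ + R₂ = 5.04 Ω

5.04 Ω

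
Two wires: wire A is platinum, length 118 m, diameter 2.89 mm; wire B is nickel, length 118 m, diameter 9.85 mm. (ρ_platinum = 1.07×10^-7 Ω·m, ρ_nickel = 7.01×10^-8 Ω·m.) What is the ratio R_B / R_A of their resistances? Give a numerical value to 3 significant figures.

R ∝ ρL/d², so R_B/R_A = (ρ_B/ρ_A) × (d_A/d_B)²
= (7.01×10^-8/1.07×10^-7) × (2.89/9.85)² = 0.0564

0.0564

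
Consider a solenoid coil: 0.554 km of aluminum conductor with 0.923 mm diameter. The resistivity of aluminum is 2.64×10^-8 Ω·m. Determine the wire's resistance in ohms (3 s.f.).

A = π(d/2)² = π(4.6150e-04 m)² = 6.691e-07 m²
R = ρL/A = (2.64×10^-8)(554 m)/(6.691e-07 m²) = 21.9 Ω

21.9 Ω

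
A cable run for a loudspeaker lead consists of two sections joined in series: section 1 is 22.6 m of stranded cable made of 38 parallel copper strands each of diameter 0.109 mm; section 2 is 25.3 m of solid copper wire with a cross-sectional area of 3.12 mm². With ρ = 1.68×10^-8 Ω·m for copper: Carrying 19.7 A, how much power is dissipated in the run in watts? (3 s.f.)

Section 1: A_strand = π(5.4500e-05)² = 9.331e-09 m²; R₁ = ρL/(N·A_s) = (1.68×10^-8)(22.6)/(38×9.331e-09) = 1.071 Ω
Section 2: A = 3.12 mm² = 3.120e-06 m²
R₂ = (1.68×10^-8)(25.3)/(3.120e-06) = 0.1362 Ω
R = R₁ + R₂ = 1.207 Ω
P = I²R = (19.7)² × 1.207 = 468 W

468 W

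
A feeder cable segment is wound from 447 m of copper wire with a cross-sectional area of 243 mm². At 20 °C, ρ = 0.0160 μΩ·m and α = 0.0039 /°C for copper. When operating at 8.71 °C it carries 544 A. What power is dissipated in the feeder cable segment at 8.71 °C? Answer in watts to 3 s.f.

8330 W

ρ = 0.0160 μΩ·m = 1.60×10^-8 Ω·m
A = 243 mm² = 2.430e-04 m²
R₍20₎ = ρL/A = (1.60×10^-8)(447)/(2.430e-04) = 0.02943 Ω
R₍8.71₎ = R₍20₎(1 + αΔT) = 0.02943 × (1 + 0.0039×-11.3) = 0.02814 Ω
P = I²R = (544)² × 0.02814 = 8330 W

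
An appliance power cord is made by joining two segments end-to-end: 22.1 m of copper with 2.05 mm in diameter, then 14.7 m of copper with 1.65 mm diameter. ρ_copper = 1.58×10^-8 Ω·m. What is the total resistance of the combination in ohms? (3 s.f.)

Segment 1: A = π(d/2)² = π(1.0250e-03 m)² = 3.301e-06 m²
R₁ = ρL/A = (1.58×10^-8)(22.1)/(3.301e-06) = 0.1058 Ω
Segment 2: A = π(d/2)² = π(8.2500e-04 m)² = 2.138e-06 m²
R₂ = (1.58×10^-8)(14.7)/(2.138e-06) = 0.1086 Ω
R = R₁ + R₂ = 0.214 Ω

0.214 Ω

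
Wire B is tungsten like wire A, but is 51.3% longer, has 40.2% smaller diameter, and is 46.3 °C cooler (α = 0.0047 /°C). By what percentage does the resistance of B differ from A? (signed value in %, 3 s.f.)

R ∝ ρL/d² with ρ ∝ (1+αΔT), so R_B/R_A = (1 + 51.3/100) × (1 − 40.2/100)⁻² × (1 − 0.0047×46.3)
= 1.513 × 2.796 × 0.7824 = 3.31
(R_B − R_A)/R_A = 3.31 − 1 = 231%

231%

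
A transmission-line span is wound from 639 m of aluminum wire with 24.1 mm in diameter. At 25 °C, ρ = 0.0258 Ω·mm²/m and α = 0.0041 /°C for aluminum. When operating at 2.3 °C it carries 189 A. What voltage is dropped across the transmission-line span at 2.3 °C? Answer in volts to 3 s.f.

ρ = 0.0258 Ω·mm²/m = 2.58×10^-8 Ω·m
A = π(d/2)² = π(1.2050e-02 m)² = 4.562e-04 m²
R₍25₎ = ρL/A = (2.58×10^-8)(639)/(4.562e-04) = 0.03614 Ω
R₍2.3₎ = R₍25₎(1 + αΔT) = 0.03614 × (1 + 0.0041×-22.7) = 0.03278 Ω
V = IR = 189 × 0.03278 = 6.19 V

6.19 V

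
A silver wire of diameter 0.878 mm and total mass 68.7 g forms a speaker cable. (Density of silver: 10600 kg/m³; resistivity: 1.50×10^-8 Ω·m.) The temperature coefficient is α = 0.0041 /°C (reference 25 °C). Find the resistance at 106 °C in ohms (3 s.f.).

A = π(d/2)² = π(4.3900e-04 m)² = 6.0545e-07 m²
L = m/(density·A) = 0.0687/(10600×6.0545e-07) = 10.7 m
R = ρL/A = (1.50×10^-8)(10.7)/(6.0545e-07) = 0.2652 Ω
R(106 °C) = 0.2652 × (1 + 0.0041×81) = 0.353 Ω

0.353 Ω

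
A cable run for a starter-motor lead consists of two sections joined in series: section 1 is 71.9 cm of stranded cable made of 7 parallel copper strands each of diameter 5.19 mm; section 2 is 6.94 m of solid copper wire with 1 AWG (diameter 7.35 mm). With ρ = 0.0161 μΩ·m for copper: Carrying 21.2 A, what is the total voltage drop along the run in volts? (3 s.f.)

ρ = 0.0161 μΩ·m = 1.61×10^-8 Ω·m
Section 1: A_strand = π(2.5950e-03)² = 2.116e-05 m²; R₁ = ρL/(N·A_s) = (1.61×10^-8)(0.719)/(7×2.116e-05) = 7.817×10^-5 Ω
Section 2: A = π(7.35/2 mm)² = π(3.6750e-03 m)² = 4.243e-05 m²
R₂ = (1.61×10^-8)(6.94)/(4.243e-05) = 0.002633 Ω
R = R₁ + R₂ = 0.002712 Ω
V = IR = 21.2 × 0.002712 = 0.0575 V

0.0575 V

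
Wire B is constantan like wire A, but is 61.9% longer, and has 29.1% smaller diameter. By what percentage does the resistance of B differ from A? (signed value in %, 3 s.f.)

222%

R ∝ L/d², so R_B/R_A = (1 + 61.9/100) × (1 − 29.1/100)⁻²
= 1.619 × 1.989 = 3.221
(R_B − R_A)/R_A = 3.221 − 1 = 222%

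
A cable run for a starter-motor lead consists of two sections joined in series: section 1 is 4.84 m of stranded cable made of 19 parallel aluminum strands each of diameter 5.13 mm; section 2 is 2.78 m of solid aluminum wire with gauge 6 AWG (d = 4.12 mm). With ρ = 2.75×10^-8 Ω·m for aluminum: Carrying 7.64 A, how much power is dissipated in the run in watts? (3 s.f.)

0.355 W

Section 1: A_strand = π(2.5650e-03)² = 2.067e-05 m²; R₁ = ρL/(N·A_s) = (2.75×10^-8)(4.84)/(19×2.067e-05) = 3.389×10^-4 Ω
Section 2: A = π(4.12/2 mm)² = π(2.0600e-03 m)² = 1.333e-05 m²
R₂ = (2.75×10^-8)(2.78)/(1.333e-05) = 0.005734 Ω
R = R₁ + R₂ = 0.006073 Ω
P = I²R = (7.64)² × 0.006073 = 0.355 W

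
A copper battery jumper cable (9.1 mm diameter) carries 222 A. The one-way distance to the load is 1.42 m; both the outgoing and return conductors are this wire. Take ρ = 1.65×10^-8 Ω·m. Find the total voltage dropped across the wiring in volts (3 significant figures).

0.160 V

A = π(d/2)² = π(4.5500e-03 m)² = 6.504e-05 m²
Total conductor length (both ways) L = 2 × 1.42 = 2.84 m
R = ρL/A = (1.65×10^-8)(2.84)/(6.504e-05) = 7.205×10^-4 Ω
V = IR = 222 × 7.205×10^-4 = 0.160 V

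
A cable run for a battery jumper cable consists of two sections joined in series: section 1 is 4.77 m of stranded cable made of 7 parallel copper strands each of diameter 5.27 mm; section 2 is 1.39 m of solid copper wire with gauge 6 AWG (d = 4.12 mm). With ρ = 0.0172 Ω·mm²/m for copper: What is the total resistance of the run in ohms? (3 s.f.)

0.00233 Ω

ρ = 0.0172 Ω·mm²/m = 1.72×10^-8 Ω·m
Section 1: A_strand = π(2.6350e-03)² = 2.181e-05 m²; R₁ = ρL/(N·A_s) = (1.72×10^-8)(4.77)/(7×2.181e-05) = 5.373×10^-4 Ω
Section 2: A = π(4.12/2 mm)² = π(2.0600e-03 m)² = 1.333e-05 m²
R₂ = (1.72×10^-8)(1.39)/(1.333e-05) = 0.001793 Ω
R = R₁ + R₂ = 0.00233 Ω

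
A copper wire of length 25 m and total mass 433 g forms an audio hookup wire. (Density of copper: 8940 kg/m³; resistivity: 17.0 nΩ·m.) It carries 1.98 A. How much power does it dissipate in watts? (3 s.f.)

0.860 W

ρ = 17.0 nΩ·m = 1.70×10^-8 Ω·m
A = m/(density·L) = 0.433/(8940×25) = 1.9374e-06 m²
R = ρL/A = (1.70×10^-8)(25)/(1.9374e-06) = 0.2194 Ω
P = I²R = (1.98)² × 0.2194 = 0.860 W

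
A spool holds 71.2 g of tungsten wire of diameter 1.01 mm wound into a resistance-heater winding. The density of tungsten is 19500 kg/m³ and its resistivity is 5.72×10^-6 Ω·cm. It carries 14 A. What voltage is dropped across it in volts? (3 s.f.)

4.56 V

ρ = 5.72×10^-6 Ω·cm = 5.72×10^-8 Ω·m
A = π(d/2)² = π(5.0500e-04 m)² = 8.0118e-07 m²
L = m/(density·A) = 0.0712/(19500×8.0118e-07) = 4.557 m
R = ρL/A = (5.72×10^-8)(4.557)/(8.0118e-07) = 0.3254 Ω
V = IR = 14 × 0.3254 = 4.56 V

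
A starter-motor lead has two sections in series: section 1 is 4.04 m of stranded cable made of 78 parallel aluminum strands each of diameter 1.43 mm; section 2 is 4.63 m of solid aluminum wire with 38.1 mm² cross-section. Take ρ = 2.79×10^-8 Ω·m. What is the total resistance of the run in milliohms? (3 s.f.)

Section 1: A_strand = π(7.1500e-04)² = 1.606e-06 m²; R₁ = ρL/(N·A_s) = (2.79×10^-8)(4.04)/(78×1.606e-06) = 8.998×10^-4 Ω
Section 2: A = 38.1 mm² = 3.810e-05 m²
R₂ = (2.79×10^-8)(4.63)/(3.810e-05) = 0.00339 Ω
R = R₁ + R₂ = 4.29 mΩ

4.29 mΩ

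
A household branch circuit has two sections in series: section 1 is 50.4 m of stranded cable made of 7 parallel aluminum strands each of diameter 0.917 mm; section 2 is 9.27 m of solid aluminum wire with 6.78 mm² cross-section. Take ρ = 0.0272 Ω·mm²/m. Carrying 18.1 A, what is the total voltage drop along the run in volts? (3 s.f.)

ρ = 0.0272 Ω·mm²/m = 2.72×10^-8 Ω·m
Section 1: A_strand = π(4.5850e-04)² = 6.604e-07 m²; R₁ = ρL/(N·A_s) = (2.72×10^-8)(50.4)/(7×6.604e-07) = 0.2965 Ω
Section 2: A = 6.78 mm² = 6.780e-06 m²
R₂ = (2.72×10^-8)(9.27)/(6.780e-06) = 0.03719 Ω
R = R₁ + R₂ = 0.3337 Ω
V = IR = 18.1 × 0.3337 = 6.04 V

6.04 V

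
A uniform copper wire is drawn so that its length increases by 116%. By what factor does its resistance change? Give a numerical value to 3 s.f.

k = 1 + 116/100 = 2.16; volume constant ⇒ A' = A/k, so R' = k²R.
Factor = 4.67

4.67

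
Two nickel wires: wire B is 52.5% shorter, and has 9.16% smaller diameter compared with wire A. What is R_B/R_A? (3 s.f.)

0.576

R ∝ L/d², so R_B/R_A = (1 − 52.5/100) × (1 − 9.16/100)⁻²
= 0.475 × 1.212 = 0.576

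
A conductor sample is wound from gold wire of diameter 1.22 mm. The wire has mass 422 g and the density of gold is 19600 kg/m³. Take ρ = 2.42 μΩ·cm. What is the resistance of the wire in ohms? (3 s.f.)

0.381 Ω

ρ = 2.42 μΩ·cm = 2.42×10^-8 Ω·m
A = π(d/2)² = π(6.1000e-04 m)² = 1.1690e-06 m²
L = m/(density·A) = 0.422/(19600×1.1690e-06) = 18.42 m
R = ρL/A = (2.42×10^-8)(18.42)/(1.1690e-06) = 0.381 Ω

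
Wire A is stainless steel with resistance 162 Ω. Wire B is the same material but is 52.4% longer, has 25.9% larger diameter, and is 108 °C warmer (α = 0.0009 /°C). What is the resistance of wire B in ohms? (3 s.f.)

171 Ω

R ∝ ρL/d² with ρ ∝ (1+αΔT), so R_B/R_A = (1 + 52.4/100) × (1 + 25.9/100)⁻² × (1 + 0.0009×108)
= 1.524 × 0.6309 × 1.097 = 1.055
R_B = 1.055 × 162 = 171 Ω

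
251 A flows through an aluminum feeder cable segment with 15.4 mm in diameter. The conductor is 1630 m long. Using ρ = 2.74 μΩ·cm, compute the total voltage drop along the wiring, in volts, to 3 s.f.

ρ = 2.74 μΩ·cm = 2.74×10^-8 Ω·m
A = π(d/2)² = π(7.7000e-03 m)² = 1.863e-04 m²
R = ρL/A = (2.74×10^-8)(1630)/(1.863e-04) = 0.2398 Ω
V = IR = 251 × 0.2398 = 60.2 V

60.2 V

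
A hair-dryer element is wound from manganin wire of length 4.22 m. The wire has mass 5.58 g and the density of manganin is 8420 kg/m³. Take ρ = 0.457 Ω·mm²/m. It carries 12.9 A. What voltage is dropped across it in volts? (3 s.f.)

ρ = 0.457 Ω·mm²/m = 4.57×10^-7 Ω·m
A = m/(density·L) = 0.00558/(8420×4.22) = 1.5704e-07 m²
R = ρL/A = (4.57×10^-7)(4.22)/(1.5704e-07) = 12.28 Ω
V = IR = 12.9 × 12.28 = 158 V

158 V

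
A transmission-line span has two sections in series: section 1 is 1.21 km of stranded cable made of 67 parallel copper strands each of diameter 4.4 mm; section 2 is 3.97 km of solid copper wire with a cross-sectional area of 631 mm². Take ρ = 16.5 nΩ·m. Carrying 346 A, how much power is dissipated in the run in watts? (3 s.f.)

14800 W

ρ = 16.5 nΩ·m = 1.65×10^-8 Ω·m
Section 1: A_strand = π(2.2000e-03)² = 1.521e-05 m²; R₁ = ρL/(N·A_s) = (1.65×10^-8)(1210)/(67×1.521e-05) = 0.0196 Ω
Section 2: A = 631 mm² = 6.310e-04 m²
R₂ = (1.65×10^-8)(3970)/(6.310e-04) = 0.1038 Ω
R = R₁ + R₂ = 0.1234 Ω
P = I²R = (346)² × 0.1234 = 14800 W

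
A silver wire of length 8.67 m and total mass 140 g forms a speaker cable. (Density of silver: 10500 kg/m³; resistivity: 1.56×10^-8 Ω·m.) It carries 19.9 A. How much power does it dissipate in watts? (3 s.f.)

A = m/(density·L) = 0.14/(10500×8.67) = 1.5379e-06 m²
R = ρL/A = (1.56×10^-8)(8.67)/(1.5379e-06) = 0.08795 Ω
P = I²R = (19.9)² × 0.08795 = 34.8 W

34.8 W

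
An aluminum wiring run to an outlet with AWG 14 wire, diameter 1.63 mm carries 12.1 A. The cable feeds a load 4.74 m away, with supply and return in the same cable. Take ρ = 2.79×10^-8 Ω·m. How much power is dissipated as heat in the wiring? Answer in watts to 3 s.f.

A = π(1.63/2 mm)² = π(8.1500e-04 m)² = 2.087e-06 m²
Total conductor length (both ways) L = 2 × 4.74 = 9.48 m
R = ρL/A = (2.79×10^-8)(9.48)/(2.087e-06) = 0.1267 Ω
P = I²R = (12.1)² × 0.1267 = 18.6 W

18.6 W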